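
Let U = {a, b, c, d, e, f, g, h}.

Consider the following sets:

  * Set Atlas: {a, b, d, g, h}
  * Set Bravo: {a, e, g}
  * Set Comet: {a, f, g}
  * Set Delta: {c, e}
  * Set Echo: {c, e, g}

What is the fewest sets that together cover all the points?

3

Take {Atlas, Comet, Echo}. Their union is {a, b, c, d, e, f, g, h}, which is all 8 points.
Only Atlas contains b, so Atlas is forced; the remaining 3 points need at least 2 more sets (each remaining set adds at most 2) — so at least 3 sets are needed, and 3 is optimal.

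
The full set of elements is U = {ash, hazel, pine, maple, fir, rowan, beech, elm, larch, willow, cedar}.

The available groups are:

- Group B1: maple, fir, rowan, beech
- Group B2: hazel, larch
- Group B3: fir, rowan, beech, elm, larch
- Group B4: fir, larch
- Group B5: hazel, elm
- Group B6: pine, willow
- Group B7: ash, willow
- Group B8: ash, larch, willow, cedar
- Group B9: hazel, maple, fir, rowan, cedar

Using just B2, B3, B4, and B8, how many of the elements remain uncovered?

2

Union of B2, B3, B4, B8 = {ash, hazel, fir, rowan, beech, elm, larch, willow, cedar}.
Not covered: pine, maple — 2 elements.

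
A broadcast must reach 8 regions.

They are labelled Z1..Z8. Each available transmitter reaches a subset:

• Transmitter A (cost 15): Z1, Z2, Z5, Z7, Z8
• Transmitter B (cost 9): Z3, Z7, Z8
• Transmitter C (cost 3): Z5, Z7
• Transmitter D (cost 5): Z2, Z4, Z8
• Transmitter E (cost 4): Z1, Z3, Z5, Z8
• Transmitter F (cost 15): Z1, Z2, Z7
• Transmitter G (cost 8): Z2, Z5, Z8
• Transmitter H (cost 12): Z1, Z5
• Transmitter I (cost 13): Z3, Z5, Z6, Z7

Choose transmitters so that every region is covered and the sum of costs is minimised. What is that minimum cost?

22

D, E, I together cover every region (D ∪ E ∪ I = {Z1, Z2, Z3, Z4, Z5, Z6, Z7, Z8}); total cost 5 + 4 + 13 = 22.
The greedy pick E, D, C, I costs 25; no covering selection beats 22.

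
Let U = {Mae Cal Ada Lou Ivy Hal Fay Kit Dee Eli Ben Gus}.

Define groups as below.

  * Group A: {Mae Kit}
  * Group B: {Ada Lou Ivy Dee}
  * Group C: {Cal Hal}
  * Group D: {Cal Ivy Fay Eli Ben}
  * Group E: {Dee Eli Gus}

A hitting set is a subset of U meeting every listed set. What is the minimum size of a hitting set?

3

The 3 elements {Cal, Kit, Dee} hit every group.
The groups A, B, C are pairwise disjoint, so any hitting set needs a separate element for each — at least 3. Hence 3 is optimal.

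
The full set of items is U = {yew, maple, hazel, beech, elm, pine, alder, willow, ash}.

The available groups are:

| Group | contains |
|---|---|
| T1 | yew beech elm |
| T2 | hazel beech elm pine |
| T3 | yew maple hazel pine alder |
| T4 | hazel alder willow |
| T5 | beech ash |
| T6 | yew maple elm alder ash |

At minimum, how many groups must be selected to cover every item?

T2 and T4 and T6 together: T2 ∪ T4 ∪ T6 = {yew, maple, hazel, beech, elm, pine, alder, willow, ash} — every item is covered.
Only T4 contains willow, so T4 is forced; the remaining 6 items need at least 2 more groups (each remaining group adds at most 4) — so at least 3 groups are needed, and 3 is optimal.

3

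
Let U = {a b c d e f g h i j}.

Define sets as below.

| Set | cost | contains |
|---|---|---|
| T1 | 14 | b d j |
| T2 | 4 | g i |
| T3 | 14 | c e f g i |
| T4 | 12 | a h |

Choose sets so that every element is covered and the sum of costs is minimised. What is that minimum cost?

40

T1, T3, T4 together cover every element (T1 ∪ T3 ∪ T4 = {a, b, c, d, e, f, g, h, i, j}); total cost 14 + 14 + 12 = 40.
The greedy pick T2, T1, T3, T4 costs 44; no covering selection beats 40.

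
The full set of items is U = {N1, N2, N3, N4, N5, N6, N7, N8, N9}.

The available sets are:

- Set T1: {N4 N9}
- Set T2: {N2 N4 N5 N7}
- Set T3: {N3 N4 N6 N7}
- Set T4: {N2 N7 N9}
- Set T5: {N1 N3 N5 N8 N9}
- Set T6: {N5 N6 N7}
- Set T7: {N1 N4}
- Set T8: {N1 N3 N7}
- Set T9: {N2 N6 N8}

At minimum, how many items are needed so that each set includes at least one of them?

3

H = {N4, N7, N8} meets every set (each contains at least one member of H), and |H| = 3.
The sets T1, T8, T9 are pairwise disjoint, so any hitting set needs a separate item for each — at least 3. Hence 3 is optimal.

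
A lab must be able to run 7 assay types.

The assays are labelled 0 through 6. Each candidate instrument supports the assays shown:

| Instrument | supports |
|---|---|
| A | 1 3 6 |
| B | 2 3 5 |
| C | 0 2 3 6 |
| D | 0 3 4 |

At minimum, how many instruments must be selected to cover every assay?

3

A and B and D together: A ∪ B ∪ D = {0, 1, 2, 3, 4, 5, 6} — every assay is covered.
Only A contains 1, so A is forced; the remaining 4 assays need at least 2 more instruments (each remaining instrument adds at most 2) — so at least 3 instruments are needed, and 3 is optimal.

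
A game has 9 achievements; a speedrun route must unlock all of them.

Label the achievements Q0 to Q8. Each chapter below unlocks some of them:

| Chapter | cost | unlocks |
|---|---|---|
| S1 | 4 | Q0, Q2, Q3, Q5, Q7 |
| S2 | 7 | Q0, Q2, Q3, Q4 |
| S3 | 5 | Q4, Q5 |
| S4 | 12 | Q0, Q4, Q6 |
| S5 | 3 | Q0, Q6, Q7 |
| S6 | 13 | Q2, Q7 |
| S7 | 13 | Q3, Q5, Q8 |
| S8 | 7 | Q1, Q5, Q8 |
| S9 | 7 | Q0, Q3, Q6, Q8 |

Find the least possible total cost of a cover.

17

S2, S5, S8 together cover every achievement (S2 ∪ S5 ∪ S8 = {Q0, Q1, Q2, Q3, Q4, Q5, Q6, Q7, Q8}); total cost 7 + 3 + 7 = 17.
The greedy pick S1, S5, S8, S3 costs 19; no covering selection beats 17.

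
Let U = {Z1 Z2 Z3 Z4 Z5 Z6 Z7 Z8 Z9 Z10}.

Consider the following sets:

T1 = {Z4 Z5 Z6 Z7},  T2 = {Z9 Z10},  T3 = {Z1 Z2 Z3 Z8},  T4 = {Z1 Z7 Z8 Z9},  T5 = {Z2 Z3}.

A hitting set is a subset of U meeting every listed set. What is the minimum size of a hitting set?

3

The 3 elements {Z3, Z7, Z9} hit every set.
The sets T1, T2, T5 are pairwise disjoint, so any hitting set needs a separate element for each — at least 3. Hence 3 is optimal.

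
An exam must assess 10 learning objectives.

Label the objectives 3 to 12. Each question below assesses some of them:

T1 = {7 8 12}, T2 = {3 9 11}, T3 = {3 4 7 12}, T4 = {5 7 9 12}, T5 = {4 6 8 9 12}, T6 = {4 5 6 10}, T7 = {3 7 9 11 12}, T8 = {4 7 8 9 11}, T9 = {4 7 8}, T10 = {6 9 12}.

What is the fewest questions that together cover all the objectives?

3

Take {T6, T7, T9}. Their union is {3, 4, 5, 6, 7, 8, 9, 10, 11, 12}, which is all 10 objectives.
Only T6 contains 10, so T6 is forced; the remaining 6 objectives need at least 2 more questions (each remaining question adds at most 5) — so at least 3 questions are needed, and 3 is optimal.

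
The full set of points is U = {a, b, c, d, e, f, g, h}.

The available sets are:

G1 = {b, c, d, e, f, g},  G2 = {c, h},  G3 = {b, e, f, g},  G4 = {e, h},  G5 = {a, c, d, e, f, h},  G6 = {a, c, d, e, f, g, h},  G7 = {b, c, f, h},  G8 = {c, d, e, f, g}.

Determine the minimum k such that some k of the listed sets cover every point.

2

G6 and G7 cover everything between them: the union {a, b, c, d, e, f, g, h} is all of U.
No single set has all 8 points (the largest, G6, has 7), so 2 is optimal.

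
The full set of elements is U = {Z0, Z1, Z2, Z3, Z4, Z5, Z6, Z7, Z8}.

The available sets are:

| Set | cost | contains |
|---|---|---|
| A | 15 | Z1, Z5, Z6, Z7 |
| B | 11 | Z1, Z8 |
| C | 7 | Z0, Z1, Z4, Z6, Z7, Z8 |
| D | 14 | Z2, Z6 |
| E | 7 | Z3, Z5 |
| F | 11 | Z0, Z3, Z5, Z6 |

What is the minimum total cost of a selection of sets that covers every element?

C, D, E together cover every element (C ∪ D ∪ E = {Z0, Z1, Z2, Z3, Z4, Z5, Z6, Z7, Z8}); total cost 7 + 14 + 7 = 28.
No covering selection has total cost below 28.

28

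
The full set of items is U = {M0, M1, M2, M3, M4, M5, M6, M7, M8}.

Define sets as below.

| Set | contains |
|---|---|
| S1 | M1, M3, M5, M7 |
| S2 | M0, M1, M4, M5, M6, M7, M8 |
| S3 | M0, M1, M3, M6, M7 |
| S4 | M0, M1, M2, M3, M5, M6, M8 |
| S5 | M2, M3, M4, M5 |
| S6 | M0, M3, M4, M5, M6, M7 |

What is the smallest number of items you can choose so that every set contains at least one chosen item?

H = {M0, M5} meets every set (each contains at least one member of H), and |H| = 2.
No single item lies in every set, so at least 2 are needed and 2 is optimal.

2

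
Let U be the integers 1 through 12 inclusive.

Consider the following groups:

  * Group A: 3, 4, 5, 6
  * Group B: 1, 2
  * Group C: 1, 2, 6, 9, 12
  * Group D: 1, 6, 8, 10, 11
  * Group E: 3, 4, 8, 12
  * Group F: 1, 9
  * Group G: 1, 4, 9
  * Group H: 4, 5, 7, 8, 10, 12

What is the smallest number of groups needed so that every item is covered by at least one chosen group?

4

A and C and D and H together: A ∪ C ∪ D ∪ H = {1, 2, 3, 4, 5, 6, 7, 8, 9, 10, 11, 12} — every item is covered.
No 3 of the 8 groups cover everything (all 56 combinations miss at least one item), so 4 is optimal.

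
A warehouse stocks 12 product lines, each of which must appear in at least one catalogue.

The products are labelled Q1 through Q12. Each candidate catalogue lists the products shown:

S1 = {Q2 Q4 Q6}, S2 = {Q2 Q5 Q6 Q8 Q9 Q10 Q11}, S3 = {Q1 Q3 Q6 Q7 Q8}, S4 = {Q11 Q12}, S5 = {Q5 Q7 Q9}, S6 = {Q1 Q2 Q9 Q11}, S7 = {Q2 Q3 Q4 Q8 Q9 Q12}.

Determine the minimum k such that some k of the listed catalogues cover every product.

3

Take {S2, S3, S7}. Their union is {Q1, Q2, Q3, Q4, Q5, Q6, Q7, Q8, Q9, Q10, Q11, Q12}, which is all 12 products.
Only S2 contains Q10, so S2 is forced; the remaining 5 products need at least 2 more catalogues (each remaining catalogue adds at most 3) — so at least 3 catalogues are needed, and 3 is optimal.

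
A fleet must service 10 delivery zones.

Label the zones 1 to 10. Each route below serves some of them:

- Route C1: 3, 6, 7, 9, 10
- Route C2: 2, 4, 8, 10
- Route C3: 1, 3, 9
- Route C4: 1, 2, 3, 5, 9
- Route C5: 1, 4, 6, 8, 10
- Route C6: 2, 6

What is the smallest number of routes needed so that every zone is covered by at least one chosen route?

Take {C1, C2, C4}. Their union is {1, 2, 3, 4, 5, 6, 7, 8, 9, 10}, which is all 10 zones.
Only C4 contains 5, so C4 is forced; the remaining 5 zones need at least 2 more routes (each remaining route adds at most 4) — so at least 3 routes are needed, and 3 is optimal.

3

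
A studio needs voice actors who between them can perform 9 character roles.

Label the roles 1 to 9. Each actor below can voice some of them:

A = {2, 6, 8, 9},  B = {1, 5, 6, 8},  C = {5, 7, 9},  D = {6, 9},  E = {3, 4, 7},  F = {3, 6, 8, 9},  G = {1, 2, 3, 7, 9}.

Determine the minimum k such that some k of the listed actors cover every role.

3

Take {B, E, G}. Their union is {1, 2, 3, 4, 5, 6, 7, 8, 9}, which is all 9 roles.
Only E contains 4, so E is forced; the remaining 6 roles need at least 2 more actors (each remaining actor adds at most 4) — so at least 3 actors are needed, and 3 is optimal.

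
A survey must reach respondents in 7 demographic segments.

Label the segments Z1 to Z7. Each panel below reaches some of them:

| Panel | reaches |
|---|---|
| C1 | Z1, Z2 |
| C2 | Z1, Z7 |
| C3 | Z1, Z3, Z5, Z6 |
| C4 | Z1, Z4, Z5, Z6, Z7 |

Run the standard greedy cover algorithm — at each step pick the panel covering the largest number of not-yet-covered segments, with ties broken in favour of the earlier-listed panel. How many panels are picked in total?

Greedy: pick C4 (covers 5 new) → pick C1 (covers 1 new) → pick C3 (covers 1 new). Total picks: 3.

3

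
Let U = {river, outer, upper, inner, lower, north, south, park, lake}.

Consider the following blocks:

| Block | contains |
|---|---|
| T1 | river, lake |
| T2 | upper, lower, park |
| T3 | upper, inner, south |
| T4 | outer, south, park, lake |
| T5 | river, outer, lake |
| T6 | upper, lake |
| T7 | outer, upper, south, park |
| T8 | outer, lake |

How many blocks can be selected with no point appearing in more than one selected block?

2

T1, T2 are pairwise disjoint (T1={river,lake}; T2={upper,lower,park}).
Every remaining block overlaps one of these, and no 3 of the listed blocks are pairwise disjoint, so 2 is the maximum.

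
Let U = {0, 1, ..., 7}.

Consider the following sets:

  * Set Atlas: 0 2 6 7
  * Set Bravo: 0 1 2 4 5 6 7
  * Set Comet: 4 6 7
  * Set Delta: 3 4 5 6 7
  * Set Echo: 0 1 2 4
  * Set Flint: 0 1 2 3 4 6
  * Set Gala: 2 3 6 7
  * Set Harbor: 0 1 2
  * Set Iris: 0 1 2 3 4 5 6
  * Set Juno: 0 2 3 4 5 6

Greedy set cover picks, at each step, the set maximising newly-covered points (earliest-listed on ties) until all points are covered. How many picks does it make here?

Greedy: pick Bravo (covers 7 new) → pick Delta (covers 1 new). Total picks: 2.

2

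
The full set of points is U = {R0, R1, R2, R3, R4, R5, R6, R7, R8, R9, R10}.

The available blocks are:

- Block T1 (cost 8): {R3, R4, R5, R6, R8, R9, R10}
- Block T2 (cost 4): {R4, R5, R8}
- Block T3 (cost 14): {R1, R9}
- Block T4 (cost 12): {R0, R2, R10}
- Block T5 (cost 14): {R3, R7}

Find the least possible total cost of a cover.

48

T1, T3, T4, T5 together cover every point (T1 ∪ T3 ∪ T4 ∪ T5 = {R0, R1, R2, R3, R4, R5, R6, R7, R8, R9, R10}); total cost 8 + 14 + 12 + 14 = 48.
No covering selection has total cost below 48.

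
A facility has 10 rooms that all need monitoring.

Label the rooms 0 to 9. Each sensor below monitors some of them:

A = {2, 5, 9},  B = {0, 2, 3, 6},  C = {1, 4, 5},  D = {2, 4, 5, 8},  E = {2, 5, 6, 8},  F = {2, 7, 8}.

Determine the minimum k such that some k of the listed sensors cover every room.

4

Take {A, B, C, F}. Their union is {0, 1, 2, 3, 4, 5, 6, 7, 8, 9}, which is all 10 rooms.
Only F contains 7, so F is forced; the remaining 7 rooms need at least 3 more sensors (each remaining sensor adds at most 3) — so at least 4 sensors are needed, and 4 is optimal.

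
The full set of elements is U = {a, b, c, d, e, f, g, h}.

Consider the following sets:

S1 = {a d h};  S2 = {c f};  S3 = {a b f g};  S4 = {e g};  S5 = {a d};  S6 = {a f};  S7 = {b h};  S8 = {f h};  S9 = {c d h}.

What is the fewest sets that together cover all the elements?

S3 and S4 and S9 together: S3 ∪ S4 ∪ S9 = {a, b, c, d, e, f, g, h} — every element is covered.
Only S4 contains e, so S4 is forced; the remaining 6 elements need at least 2 more sets (each remaining set adds at most 3) — so at least 3 sets are needed, and 3 is optimal.

3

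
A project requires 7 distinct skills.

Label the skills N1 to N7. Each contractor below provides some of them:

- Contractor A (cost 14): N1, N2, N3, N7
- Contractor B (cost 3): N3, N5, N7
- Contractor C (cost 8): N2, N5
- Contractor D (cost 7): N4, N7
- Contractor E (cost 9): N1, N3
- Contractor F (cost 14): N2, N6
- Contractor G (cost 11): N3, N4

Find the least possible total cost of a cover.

B, D, E, F together cover every skill (B ∪ D ∪ E ∪ F = {N1, N2, N3, N4, N5, N6, N7}); total cost 3 + 7 + 9 + 14 = 33.
The greedy pick B, A, D, F costs 38; no covering selection beats 33.

33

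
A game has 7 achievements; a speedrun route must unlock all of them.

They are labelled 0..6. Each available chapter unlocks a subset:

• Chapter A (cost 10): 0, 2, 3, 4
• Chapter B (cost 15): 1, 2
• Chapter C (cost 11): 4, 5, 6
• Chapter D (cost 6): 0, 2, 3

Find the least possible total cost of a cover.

B, C, D together cover every achievement (B ∪ C ∪ D = {0, 1, 2, 3, 4, 5, 6}); total cost 15 + 11 + 6 = 32.
No covering selection has total cost below 32.

32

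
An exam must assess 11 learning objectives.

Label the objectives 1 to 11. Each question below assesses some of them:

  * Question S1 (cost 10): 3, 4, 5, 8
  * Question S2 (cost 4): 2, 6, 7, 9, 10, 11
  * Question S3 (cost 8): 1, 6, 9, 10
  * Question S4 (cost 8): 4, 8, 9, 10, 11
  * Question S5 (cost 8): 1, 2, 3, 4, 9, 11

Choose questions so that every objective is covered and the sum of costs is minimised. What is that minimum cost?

S1, S2, S3 together cover every objective (S1 ∪ S2 ∪ S3 = {1, 2, 3, 4, 5, 6, 7, 8, 9, 10, 11}); total cost 10 + 4 + 8 = 22.
No covering selection has total cost below 22.

22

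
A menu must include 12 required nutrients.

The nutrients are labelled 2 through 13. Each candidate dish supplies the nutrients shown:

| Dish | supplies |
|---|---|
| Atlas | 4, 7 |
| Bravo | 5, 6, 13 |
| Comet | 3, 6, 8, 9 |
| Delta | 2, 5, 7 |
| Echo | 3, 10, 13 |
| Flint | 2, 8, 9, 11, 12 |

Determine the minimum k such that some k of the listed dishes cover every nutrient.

4

Take {Atlas, Bravo, Echo, Flint}. Their union is {2, 3, 4, 5, 6, 7, 8, 9, 10, 11, 12, 13}, which is all 12 nutrients.
Only Flint contains 11, so Flint is forced; the remaining 7 nutrients need at least 3 more dishes (each remaining dish adds at most 3) — so at least 4 dishes are needed, and 4 is optimal.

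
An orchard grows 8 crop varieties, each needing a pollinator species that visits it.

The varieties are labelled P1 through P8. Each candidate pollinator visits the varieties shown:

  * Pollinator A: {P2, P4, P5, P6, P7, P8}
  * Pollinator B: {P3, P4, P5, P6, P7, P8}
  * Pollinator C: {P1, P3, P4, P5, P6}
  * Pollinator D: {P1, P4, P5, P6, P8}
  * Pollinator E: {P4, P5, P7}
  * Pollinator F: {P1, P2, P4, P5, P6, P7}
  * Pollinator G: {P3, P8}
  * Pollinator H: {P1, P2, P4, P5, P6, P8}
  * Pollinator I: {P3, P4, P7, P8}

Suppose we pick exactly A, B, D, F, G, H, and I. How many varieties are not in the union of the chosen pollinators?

0

Union of A, B, D, F, G, H, I = {P1, P2, P3, P4, P5, P6, P7, P8} — that's every variety, so 0 are uncovered.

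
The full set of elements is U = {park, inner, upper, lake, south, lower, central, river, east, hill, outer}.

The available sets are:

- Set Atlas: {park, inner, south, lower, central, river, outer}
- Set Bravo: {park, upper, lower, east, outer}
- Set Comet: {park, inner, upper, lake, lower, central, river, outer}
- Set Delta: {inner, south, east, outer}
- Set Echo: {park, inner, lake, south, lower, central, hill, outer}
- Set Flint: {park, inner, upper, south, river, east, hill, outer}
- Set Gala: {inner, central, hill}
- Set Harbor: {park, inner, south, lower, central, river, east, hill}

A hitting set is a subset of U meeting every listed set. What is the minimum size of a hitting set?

2

H = {inner, lower} meets every set (each contains at least one member of H), and |H| = 2.
The sets Bravo, Gala are pairwise disjoint, so any hitting set needs a separate element for each — at least 2. Hence 2 is optimal.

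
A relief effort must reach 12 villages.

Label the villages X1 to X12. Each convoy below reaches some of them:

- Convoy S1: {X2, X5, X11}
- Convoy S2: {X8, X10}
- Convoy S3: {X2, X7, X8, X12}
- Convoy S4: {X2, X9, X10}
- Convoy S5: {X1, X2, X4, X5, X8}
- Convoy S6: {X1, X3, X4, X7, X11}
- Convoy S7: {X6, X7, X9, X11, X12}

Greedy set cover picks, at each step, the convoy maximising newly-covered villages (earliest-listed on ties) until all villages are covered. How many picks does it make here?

Greedy: pick S5 (covers 5 new) → pick S7 (covers 5 new) → pick S2 (covers 1 new) → pick S6 (covers 1 new). Total picks: 4.

4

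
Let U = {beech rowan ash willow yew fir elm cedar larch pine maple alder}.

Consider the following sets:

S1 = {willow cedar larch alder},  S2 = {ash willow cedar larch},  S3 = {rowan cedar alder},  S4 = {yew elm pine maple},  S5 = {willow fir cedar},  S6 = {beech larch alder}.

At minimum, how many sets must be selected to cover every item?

5

S2, S3, S4, S5, and S6 cover everything between them: the union {beech, rowan, ash, willow, yew, fir, elm, cedar, larch, pine, maple, alder} is all of U.
No 4 of the 6 sets cover everything (all 15 combinations miss at least one item), so 5 is optimal.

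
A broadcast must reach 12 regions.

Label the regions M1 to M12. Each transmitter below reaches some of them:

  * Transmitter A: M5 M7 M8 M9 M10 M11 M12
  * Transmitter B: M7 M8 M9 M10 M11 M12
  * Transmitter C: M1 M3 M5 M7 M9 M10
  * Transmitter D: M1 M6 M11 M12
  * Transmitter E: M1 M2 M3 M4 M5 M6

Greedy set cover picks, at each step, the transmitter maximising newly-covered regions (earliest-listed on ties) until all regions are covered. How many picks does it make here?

Greedy: pick A (covers 7 new) → pick E (covers 5 new). Total picks: 2.

2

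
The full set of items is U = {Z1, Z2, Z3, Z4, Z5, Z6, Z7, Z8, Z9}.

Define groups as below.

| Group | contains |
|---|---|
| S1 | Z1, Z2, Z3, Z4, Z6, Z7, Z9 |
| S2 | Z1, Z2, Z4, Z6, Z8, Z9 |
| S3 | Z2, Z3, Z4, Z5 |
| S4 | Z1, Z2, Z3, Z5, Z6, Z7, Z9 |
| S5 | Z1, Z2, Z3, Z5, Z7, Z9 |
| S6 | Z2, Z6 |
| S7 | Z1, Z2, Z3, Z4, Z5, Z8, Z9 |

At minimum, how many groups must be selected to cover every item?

2

S2 and S5 cover everything between them: the union {Z1, Z2, Z3, Z4, Z5, Z6, Z7, Z8, Z9} is all of U.
No single group has all 9 items (the largest, S1, has 7), so 2 is optimal.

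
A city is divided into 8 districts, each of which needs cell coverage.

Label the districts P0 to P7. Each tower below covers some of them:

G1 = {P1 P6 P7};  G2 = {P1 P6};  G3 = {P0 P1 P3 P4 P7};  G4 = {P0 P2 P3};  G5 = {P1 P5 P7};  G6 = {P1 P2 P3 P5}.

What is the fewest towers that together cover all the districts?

Take {G2, G3, G6}. Their union is {P0, P1, P2, P3, P4, P5, P6, P7}, which is all 8 districts.
Only G3 contains P4, so G3 is forced; the remaining 3 districts need at least 2 more towers (each remaining tower adds at most 2) — so at least 3 towers are needed, and 3 is optimal.

3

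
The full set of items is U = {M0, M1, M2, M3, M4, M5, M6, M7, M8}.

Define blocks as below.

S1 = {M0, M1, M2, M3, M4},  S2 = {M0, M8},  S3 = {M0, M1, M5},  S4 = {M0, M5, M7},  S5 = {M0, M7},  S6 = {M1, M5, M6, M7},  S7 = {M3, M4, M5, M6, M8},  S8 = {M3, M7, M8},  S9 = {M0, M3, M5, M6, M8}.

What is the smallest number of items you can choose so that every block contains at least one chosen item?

H = {M1, M7, M8} meets every block (each contains at least one member of H), and |H| = 3.
No choice of 2 items meets every block, so 3 is the minimum.

3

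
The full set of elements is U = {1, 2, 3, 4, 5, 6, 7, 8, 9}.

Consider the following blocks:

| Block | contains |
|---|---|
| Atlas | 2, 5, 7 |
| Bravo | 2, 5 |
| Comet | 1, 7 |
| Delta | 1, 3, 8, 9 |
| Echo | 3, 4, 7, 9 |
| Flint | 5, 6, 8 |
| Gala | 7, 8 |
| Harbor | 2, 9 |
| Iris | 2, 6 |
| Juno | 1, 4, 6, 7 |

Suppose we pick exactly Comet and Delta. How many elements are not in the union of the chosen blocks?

Union of Comet, Delta = {1, 3, 7, 8, 9}.
Not covered: 2, 4, 5, 6 — 4 elements.

4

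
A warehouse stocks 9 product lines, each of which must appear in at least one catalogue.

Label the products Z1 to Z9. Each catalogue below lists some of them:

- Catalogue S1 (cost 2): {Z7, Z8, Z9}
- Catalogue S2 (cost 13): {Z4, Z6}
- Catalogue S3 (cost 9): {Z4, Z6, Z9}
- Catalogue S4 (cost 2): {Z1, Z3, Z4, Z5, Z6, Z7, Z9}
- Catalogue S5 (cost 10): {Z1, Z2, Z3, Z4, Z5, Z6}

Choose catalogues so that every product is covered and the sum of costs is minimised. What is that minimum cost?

S1, S5 together cover every product (S1 ∪ S5 = {Z1, Z2, Z3, Z4, Z5, Z6, Z7, Z8, Z9}); total cost 2 + 10 = 12.
The greedy pick S4, S1, S5 costs 14; no covering selection beats 12.

12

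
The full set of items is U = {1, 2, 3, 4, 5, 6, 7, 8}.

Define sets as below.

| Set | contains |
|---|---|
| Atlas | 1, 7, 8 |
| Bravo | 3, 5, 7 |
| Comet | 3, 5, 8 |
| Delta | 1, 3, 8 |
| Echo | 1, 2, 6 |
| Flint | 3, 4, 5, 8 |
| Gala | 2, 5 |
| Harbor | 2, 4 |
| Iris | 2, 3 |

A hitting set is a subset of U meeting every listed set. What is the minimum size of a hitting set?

The 3 items {2, 3, 7} hit every set.
No choice of 2 items meets every set, so 3 is the minimum.

3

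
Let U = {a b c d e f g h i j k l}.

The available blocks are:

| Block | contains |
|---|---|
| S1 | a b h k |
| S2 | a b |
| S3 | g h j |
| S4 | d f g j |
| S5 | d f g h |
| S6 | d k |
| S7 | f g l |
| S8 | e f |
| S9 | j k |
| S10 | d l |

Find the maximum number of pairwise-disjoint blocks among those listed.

4

S2, S3, S6, S8 are pairwise disjoint (S2={a,b}; S3={g,h,j}; S6={d,k}; S8={e,f}).
Every remaining block overlaps one of these, and no 5 of the listed blocks are pairwise disjoint, so 4 is the maximum.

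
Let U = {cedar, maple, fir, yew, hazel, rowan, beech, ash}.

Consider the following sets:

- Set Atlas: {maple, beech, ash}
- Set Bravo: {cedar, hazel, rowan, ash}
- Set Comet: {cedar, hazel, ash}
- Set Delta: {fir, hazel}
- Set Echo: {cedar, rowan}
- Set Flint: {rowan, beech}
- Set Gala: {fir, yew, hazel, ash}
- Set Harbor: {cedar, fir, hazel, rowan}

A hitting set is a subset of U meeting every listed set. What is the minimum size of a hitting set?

Take H = {maple, hazel, rowan}. Each listed set contains at least one of these, so H is a hitting set of size 3.
The sets Atlas, Delta, Echo are pairwise disjoint, so any hitting set needs a separate element for each — at least 3. Hence 3 is optimal.

3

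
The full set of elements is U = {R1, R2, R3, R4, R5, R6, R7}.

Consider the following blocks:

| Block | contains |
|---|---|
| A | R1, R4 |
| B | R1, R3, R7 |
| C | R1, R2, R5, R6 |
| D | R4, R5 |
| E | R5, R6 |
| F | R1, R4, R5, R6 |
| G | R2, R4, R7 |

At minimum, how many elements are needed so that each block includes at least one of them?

3

The 3 elements {R3, R4, R5} hit every block.
No choice of 2 elements meets every block, so 3 is the minimum.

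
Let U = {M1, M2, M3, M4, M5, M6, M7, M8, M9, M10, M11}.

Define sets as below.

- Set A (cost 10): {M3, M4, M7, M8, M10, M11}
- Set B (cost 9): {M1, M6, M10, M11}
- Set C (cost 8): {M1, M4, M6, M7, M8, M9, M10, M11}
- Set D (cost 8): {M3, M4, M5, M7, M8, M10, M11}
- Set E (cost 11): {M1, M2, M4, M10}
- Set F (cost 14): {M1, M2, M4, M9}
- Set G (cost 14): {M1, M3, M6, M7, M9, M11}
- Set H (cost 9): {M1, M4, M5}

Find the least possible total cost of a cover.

27

C, D, E together cover every element (C ∪ D ∪ E = {M1, M2, M3, M4, M5, M6, M7, M8, M9, M10, M11}); total cost 8 + 8 + 11 = 27.
No covering selection has total cost below 27.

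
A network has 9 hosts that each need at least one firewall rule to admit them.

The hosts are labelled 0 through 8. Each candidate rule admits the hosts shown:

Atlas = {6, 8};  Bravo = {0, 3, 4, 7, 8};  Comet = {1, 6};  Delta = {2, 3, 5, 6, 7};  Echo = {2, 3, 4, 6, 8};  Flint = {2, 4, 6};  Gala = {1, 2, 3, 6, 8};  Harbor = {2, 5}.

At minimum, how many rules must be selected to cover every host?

Take {Bravo, Comet, Harbor}. Their union is {0, 1, 2, 3, 4, 5, 6, 7, 8}, which is all 9 hosts.
Only Bravo contains 0, so Bravo is forced; the remaining 4 hosts need at least 2 more rules (each remaining rule adds at most 3) — so at least 3 rules are needed, and 3 is optimal.

3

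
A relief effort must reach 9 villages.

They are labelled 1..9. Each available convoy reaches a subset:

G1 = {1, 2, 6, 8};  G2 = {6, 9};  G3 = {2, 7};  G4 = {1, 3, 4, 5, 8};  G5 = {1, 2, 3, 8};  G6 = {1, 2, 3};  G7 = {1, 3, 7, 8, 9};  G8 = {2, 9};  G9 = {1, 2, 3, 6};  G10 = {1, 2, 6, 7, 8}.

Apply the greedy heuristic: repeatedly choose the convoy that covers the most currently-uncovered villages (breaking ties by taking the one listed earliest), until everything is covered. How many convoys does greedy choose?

3

Greedy: pick G4 (covers 5 new) → pick G10 (covers 3 new) → pick G2 (covers 1 new). Total picks: 3.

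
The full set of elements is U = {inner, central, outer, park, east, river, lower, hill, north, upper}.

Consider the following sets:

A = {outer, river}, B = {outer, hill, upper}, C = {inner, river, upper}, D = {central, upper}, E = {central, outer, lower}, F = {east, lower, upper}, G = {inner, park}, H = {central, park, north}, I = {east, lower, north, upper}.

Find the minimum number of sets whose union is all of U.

B, C, H, and I cover everything between them: the union {inner, central, outer, park, east, river, lower, hill, north, upper} is all of U.
Only B contains hill, so B is forced; the remaining 7 elements need at least 3 more sets (each remaining set adds at most 3) — so at least 4 sets are needed, and 4 is optimal.

4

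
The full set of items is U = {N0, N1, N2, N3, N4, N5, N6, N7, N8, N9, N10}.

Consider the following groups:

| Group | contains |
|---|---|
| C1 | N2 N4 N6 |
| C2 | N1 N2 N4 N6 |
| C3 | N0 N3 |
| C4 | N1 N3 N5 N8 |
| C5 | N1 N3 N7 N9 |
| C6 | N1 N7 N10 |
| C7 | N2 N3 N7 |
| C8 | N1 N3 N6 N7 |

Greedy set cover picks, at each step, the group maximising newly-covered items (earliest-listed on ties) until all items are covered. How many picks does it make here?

5

Greedy: pick C2 (covers 4 new) → pick C4 (covers 3 new) → pick C5 (covers 2 new) → pick C3 (covers 1 new) → pick C6 (covers 1 new). Total picks: 5.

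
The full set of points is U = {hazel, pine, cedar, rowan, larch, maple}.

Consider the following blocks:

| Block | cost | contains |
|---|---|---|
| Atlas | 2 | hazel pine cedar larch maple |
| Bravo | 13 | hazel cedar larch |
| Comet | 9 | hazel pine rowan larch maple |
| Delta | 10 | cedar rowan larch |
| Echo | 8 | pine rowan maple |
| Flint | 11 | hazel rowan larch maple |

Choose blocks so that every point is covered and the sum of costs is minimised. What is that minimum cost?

Atlas, Echo together cover every point (Atlas ∪ Echo = {hazel, pine, cedar, rowan, larch, maple}); total cost 2 + 8 = 10.
No covering selection has total cost below 10.

10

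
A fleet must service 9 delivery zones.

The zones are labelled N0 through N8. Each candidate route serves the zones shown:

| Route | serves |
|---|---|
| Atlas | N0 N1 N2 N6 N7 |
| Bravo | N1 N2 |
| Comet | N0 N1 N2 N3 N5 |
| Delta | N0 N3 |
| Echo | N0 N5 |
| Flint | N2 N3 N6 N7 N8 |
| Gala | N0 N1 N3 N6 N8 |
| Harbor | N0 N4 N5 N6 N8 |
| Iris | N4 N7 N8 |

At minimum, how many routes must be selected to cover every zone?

3

Atlas and Gala and Harbor together: Atlas ∪ Gala ∪ Harbor = {N0, N1, N2, N3, N4, N5, N6, N7, N8} — every zone is covered.
No 2 of the 9 routes cover everything (all 36 combinations miss at least one zone), so 3 is optimal.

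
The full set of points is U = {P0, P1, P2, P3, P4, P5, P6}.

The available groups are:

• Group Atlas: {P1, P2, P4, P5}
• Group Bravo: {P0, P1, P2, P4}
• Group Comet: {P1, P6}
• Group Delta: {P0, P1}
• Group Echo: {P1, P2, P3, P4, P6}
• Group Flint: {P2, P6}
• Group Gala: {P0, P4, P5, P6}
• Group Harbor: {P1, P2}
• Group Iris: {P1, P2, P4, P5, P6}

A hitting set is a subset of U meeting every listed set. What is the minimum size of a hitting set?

H = {P1, P6} meets every group (each contains at least one member of H), and |H| = 2.
The groups Delta, Flint are pairwise disjoint, so any hitting set needs a separate point for each — at least 2. Hence 2 is optimal.

2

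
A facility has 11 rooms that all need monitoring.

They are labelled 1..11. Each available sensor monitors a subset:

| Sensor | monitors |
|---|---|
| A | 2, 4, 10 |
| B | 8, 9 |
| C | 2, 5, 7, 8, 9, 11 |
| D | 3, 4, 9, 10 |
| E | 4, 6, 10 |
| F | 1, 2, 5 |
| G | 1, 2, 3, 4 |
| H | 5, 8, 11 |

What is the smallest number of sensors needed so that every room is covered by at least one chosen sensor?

Take {C, E, G}. Their union is {1, 2, 3, 4, 5, 6, 7, 8, 9, 10, 11}, which is all 11 rooms.
Only E contains 6, so E is forced; the remaining 8 rooms need at least 2 more sensors (each remaining sensor adds at most 6) — so at least 3 sensors are needed, and 3 is optimal.

3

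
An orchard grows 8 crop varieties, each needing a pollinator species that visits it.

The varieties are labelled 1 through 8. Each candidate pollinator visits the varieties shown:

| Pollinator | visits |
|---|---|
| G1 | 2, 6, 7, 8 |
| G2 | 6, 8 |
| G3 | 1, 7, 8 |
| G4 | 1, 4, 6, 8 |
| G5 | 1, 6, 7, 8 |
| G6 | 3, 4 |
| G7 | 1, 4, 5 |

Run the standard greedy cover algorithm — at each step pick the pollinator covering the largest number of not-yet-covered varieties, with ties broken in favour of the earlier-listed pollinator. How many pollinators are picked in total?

Greedy: pick G1 (covers 4 new) → pick G7 (covers 3 new) → pick G6 (covers 1 new). Total picks: 3.

3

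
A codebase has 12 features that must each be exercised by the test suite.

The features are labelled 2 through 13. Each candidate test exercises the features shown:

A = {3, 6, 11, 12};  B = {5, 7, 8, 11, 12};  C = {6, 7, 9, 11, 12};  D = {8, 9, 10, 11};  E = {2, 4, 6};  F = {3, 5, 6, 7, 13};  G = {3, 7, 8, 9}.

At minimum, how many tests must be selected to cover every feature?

A and D and E and F together: A ∪ D ∪ E ∪ F = {2, 3, 4, 5, 6, 7, 8, 9, 10, 11, 12, 13} — every feature is covered.
No 3 of the 7 tests cover everything (all 35 combinations miss at least one feature), so 4 is optimal.

4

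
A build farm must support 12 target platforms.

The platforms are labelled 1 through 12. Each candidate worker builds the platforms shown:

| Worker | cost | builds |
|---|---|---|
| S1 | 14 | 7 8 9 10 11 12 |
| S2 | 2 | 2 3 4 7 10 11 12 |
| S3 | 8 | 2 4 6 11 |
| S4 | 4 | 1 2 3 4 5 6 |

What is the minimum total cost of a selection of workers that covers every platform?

S1, S4 together cover every platform (S1 ∪ S4 = {1, 2, 3, 4, 5, 6, 7, 8, 9, 10, 11, 12}); total cost 14 + 4 = 18.
The greedy pick S2, S4, S1 costs 20; no covering selection beats 18.

18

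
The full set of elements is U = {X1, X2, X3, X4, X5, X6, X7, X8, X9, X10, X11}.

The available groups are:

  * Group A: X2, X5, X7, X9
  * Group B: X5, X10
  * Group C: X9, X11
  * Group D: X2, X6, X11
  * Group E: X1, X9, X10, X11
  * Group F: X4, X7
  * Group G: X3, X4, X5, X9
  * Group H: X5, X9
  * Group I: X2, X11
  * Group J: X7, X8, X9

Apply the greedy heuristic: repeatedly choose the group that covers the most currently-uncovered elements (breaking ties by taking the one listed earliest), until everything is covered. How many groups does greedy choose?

Greedy: pick A (covers 4 new) → pick E (covers 3 new) → pick G (covers 2 new) → pick D (covers 1 new) → pick J (covers 1 new). Total picks: 5.
(The true minimum cover uses only 4 groups, so greedy is not optimal here.)

5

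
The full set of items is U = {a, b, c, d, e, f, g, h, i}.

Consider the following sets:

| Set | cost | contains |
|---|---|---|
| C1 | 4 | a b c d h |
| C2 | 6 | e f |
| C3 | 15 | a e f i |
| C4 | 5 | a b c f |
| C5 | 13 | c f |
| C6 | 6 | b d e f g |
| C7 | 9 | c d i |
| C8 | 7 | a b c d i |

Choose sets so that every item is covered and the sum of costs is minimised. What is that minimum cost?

C1, C6, C8 together cover every item (C1 ∪ C6 ∪ C8 = {a, b, c, d, e, f, g, h, i}); total cost 4 + 6 + 7 = 17.
No covering selection has total cost below 17.

17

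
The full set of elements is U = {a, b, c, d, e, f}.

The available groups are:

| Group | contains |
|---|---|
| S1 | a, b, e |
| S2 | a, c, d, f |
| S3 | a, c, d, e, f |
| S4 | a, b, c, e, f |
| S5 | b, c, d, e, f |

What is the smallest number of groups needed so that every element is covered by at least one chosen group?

S3 and S5 cover everything between them: the union {a, b, c, d, e, f} is all of U.
No single group has all 6 elements (the largest, S3, has 5), so 2 is optimal.

2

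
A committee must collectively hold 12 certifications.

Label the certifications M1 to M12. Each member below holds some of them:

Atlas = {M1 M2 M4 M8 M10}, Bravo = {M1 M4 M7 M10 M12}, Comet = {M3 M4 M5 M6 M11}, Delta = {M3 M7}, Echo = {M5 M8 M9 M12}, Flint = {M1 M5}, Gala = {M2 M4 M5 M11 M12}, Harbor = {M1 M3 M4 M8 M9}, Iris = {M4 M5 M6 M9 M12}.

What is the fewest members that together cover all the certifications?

4

Bravo and Comet and Gala and Harbor together: Bravo ∪ Comet ∪ Gala ∪ Harbor = {M1, M2, M3, M4, M5, M6, M7, M8, M9, M10, M11, M12} — every certification is covered.
No 3 of the 9 members cover everything (all 84 combinations miss at least one certification), so 4 is optimal.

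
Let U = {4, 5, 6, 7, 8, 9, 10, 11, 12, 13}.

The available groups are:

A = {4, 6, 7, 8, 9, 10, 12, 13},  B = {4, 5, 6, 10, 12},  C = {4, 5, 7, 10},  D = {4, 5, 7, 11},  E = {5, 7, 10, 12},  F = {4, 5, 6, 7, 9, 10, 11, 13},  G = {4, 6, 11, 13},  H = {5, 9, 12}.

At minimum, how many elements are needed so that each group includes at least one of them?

2

The 2 elements {5, 6} hit every group.
The groups G, H are pairwise disjoint, so any hitting set needs a separate element for each — at least 2. Hence 2 is optimal.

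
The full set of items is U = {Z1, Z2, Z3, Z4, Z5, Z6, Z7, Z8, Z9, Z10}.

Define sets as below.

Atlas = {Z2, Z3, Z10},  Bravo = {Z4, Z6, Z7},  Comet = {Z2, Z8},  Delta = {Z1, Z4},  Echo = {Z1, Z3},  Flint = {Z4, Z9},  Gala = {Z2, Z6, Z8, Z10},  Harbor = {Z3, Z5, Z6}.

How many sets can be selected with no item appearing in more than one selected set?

3

Bravo, Comet, Echo are pairwise disjoint (Bravo={Z4,Z6,Z7}; Comet={Z2,Z8}; Echo={Z1,Z3}).
Every remaining set overlaps one of these, and no 4 of the listed sets are pairwise disjoint, so 3 is the maximum.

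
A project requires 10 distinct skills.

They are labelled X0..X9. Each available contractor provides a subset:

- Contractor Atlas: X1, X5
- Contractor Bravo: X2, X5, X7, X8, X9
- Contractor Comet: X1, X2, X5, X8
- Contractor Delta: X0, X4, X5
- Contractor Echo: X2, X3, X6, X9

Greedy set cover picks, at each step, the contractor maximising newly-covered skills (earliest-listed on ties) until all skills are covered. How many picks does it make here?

Greedy: pick Bravo (covers 5 new) → pick Delta (covers 2 new) → pick Echo (covers 2 new) → pick Atlas (covers 1 new). Total picks: 4.

4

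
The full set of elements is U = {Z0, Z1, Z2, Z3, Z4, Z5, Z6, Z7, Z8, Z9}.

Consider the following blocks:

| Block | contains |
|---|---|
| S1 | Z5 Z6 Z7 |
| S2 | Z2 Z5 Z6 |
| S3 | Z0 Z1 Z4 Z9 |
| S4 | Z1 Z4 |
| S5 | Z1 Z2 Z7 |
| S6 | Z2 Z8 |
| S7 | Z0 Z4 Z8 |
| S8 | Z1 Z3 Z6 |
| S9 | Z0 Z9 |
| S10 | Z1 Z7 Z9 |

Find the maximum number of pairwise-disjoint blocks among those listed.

S1, S4, S6, S9 are pairwise disjoint (S1={Z5,Z6,Z7}; S4={Z1,Z4}; S6={Z2,Z8}; S9={Z0,Z9}).
Every remaining block overlaps one of these, and no 5 of the listed blocks are pairwise disjoint, so 4 is the maximum.

4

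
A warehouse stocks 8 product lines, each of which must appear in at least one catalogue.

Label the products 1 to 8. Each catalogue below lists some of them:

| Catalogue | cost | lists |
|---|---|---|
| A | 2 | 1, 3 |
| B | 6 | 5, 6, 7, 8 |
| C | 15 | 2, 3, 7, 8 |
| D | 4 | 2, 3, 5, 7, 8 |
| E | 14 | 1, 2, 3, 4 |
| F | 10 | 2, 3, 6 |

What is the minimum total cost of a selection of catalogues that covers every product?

20

B, E together cover every product (B ∪ E = {1, 2, 3, 4, 5, 6, 7, 8}); total cost 6 + 14 = 20.
The greedy pick D, A, B, E costs 26; no covering selection beats 20.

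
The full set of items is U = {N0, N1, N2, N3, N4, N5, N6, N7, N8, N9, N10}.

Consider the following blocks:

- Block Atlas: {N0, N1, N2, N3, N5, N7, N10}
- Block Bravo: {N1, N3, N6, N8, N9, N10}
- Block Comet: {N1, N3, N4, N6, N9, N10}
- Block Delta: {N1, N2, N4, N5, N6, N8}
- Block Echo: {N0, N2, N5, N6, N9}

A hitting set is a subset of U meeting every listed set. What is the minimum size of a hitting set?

2

Take H = {N0, N1}. Each listed block contains at least one of these, so H is a hitting set of size 2.
No single item lies in every block, so at least 2 are needed and 2 is optimal.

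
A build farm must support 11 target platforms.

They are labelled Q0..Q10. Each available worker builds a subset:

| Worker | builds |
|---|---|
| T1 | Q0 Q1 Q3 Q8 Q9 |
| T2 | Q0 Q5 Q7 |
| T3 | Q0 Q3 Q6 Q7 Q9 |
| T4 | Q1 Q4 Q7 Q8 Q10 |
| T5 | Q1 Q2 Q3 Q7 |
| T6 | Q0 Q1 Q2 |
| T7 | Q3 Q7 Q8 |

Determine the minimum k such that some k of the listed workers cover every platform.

T2 and T3 and T4 and T6 together: T2 ∪ T3 ∪ T4 ∪ T6 = {Q0, Q1, Q2, Q3, Q4, Q5, Q6, Q7, Q8, Q9, Q10} — every platform is covered.
No 3 of the 7 workers cover everything (all 35 combinations miss at least one platform), so 4 is optimal.

4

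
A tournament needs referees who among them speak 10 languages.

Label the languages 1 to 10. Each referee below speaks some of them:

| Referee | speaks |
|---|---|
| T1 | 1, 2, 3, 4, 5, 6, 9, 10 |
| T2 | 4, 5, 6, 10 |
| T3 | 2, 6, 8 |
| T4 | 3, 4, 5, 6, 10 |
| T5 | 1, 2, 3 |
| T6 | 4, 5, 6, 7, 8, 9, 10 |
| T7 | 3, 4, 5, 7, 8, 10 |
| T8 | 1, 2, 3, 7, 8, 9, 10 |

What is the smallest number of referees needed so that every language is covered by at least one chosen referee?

Take {T1, T6}. Their union is {1, 2, 3, 4, 5, 6, 7, 8, 9, 10}, which is all 10 languages.
No single referee has all 10 languages (the largest, T1, has 8), so 2 is optimal.

2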